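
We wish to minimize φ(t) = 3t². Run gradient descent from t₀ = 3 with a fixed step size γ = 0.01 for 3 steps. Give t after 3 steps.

2.491752

φ′(t) = 6t
t₁ = 3 − 0.01·18 = 2.82
t₂ = 2.82 − 0.01·16.92 = 2.6508
t₃ = 2.6508 − 0.01·15.9048 = 2.491752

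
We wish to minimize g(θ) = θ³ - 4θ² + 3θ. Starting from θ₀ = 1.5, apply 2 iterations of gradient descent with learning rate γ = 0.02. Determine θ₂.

1.5889785

g′(θ) = 3θ² - 8θ + 3
θ₁ = 1.5 − 0.02·(-2.25) = 1.545
θ₂ = 1.545 − 0.02·(-2.198925) = 1.5889785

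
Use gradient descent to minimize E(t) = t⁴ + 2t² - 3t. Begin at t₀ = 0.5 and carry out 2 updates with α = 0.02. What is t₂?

E′(t) = 4t³ + 4t - 3
t₁ = 0.5 − 0.02·(-0.5) = 0.51
t₂ = 0.51 − 0.02·(-0.429396) = 0.51858792

0.51858792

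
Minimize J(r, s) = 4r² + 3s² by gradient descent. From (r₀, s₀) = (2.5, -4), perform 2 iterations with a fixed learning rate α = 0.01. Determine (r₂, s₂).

∇J = (8r, 6s)
(r₁, s₁) = (2.5, -4) − 0.01·(20, -24) = (2.3, -3.76)
(r₂, s₂) = (2.3, -3.76) − 0.01·(18.4, -22.56) = (2.116, -3.5344)

(2.116, -3.5344)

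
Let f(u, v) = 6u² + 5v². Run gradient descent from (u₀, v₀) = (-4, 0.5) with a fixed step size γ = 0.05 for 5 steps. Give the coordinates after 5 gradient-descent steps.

(-0.04096, 0.015625)

∇f = (12u, 10v)
(u₁, v₁) = (-4, 0.5) − 0.05·(-48, 5) = (-1.6, 0.25)
(u₂, v₂) = (-1.6, 0.25) − 0.05·(-19.2, 2.5) = (-0.64, 0.125)
(u₃, v₃) = (-0.64, 0.125) − 0.05·(-7.68, 1.25) = (-0.256, 0.0625)
(u₄, v₄) = (-0.256, 0.0625) − 0.05·(-3.072, 0.625) = (-0.1024, 0.03125)
(u₅, v₅) = (-0.1024, 0.03125) − 0.05·(-1.2288, 0.3125) = (-0.04096, 0.015625)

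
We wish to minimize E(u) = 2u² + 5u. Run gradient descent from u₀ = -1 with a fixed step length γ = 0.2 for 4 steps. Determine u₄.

E′(u) = 4u + 5
Step 1: E′(-1) = 1; u₁ = -1 − 0.2·1 = -1.2
Step 2: E′(-1.2) = 0.2; u₂ = -1.2 − 0.2·0.2 = -1.24
Step 3: E′(-1.24) = 0.04; u₃ = -1.24 − 0.2·0.04 = -1.248
Step 4: E′(-1.248) = 0.008; u₄ = -1.248 − 0.2·0.008 = -1.2496

-1.2496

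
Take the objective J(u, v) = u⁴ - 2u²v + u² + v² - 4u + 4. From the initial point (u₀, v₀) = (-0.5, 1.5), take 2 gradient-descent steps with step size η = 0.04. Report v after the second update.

1.3008

∇J = (4u³ - 4uv + 2u - 4, -2u² + 2v)
Step 1: at (-0.5, 1.5), ∇J = (-2.5, 2.5) → (-0.5, 1.5) − 0.04·(-2.5, 2.5) = (-0.4, 1.4)
Step 2: at (-0.4, 1.4), ∇J = (-2.816, 2.48) → (-0.4, 1.4) − 0.04·(-2.816, 2.48) = (-0.28736, 1.3008)
v = 1.3008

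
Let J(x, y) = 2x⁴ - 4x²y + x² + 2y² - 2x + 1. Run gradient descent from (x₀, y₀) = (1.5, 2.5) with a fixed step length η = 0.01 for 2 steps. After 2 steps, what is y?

∇J = (8x³ - 8xy + 2x - 2, -4x² + 4y)
(x₁, y₁) = (1.5, 2.5) − 0.01·(-2, 1) = (1.52, 2.49)
(x₂, y₂) = (1.52, 2.49) − 0.01·(-1.143936, 0.7184) = (1.53143936, 2.482816)
y = 2.482816

2.482816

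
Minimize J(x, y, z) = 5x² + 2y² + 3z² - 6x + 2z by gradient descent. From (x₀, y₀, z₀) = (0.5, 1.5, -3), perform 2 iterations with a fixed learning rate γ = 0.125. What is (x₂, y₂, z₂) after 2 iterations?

(0.59375, 0.375, -0.5)

∇J = (10x - 6, 4y, 6z + 2)
(x₁, y₁, z₁) = (0.5, 1.5, -3) − 0.125·(-1, 6, -16) = (0.625, 0.75, -1)
(x₂, y₂, z₂) = (0.625, 0.75, -1) − 0.125·(0.25, 3, -4) = (0.59375, 0.375, -0.5)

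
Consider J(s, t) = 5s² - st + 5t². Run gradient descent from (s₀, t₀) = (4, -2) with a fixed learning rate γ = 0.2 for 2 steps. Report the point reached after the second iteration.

(4.96, -3.68)

∇J = (10s - t, -s + 10t)
(s₁, t₁) = (4, -2) − 0.2·(42, -24) = (-4.4, 2.8)
(s₂, t₂) = (-4.4, 2.8) − 0.2·(-46.8, 32.4) = (4.96, -3.68)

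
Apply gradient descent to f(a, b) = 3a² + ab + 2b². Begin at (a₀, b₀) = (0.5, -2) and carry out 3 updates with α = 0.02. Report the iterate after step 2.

∇f = (6a + b, a + 4b)
(a₁, b₁) = (0.5, -2) − 0.02·(1, -7.5) = (0.48, -1.85)
(a₂, b₂) = (0.48, -1.85) − 0.02·(1.03, -6.92) = (0.4594, -1.7116)

(0.4594, -1.7116)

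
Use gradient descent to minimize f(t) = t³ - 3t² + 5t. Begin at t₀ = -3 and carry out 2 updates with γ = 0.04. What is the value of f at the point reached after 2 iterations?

-1142.664

f′(t) = 3t² - 6t + 5
t₁ = -3 − 0.04·50 = -5
t₂ = -5 − 0.04·110 = -9.4
f(-9.4) = -1142.664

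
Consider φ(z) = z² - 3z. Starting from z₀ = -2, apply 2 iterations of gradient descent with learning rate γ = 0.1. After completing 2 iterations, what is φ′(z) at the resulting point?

-4.48

φ′(z) = 2z - 3
z₁ = -2 − 0.1·(-7) = -1.3
z₂ = -1.3 − 0.1·(-5.6) = -0.74
φ′(z) at (-0.74) = -4.48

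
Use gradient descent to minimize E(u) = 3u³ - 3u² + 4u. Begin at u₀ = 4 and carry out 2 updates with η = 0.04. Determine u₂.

-1.682176

E′(u) = 9u² - 6u + 4
Step 1: E′(4) = 124; u₁ = 4 − 0.04·124 = -0.96
Step 2: E′(-0.96) = 18.0544; u₂ = -0.96 − 0.04·18.0544 = -1.682176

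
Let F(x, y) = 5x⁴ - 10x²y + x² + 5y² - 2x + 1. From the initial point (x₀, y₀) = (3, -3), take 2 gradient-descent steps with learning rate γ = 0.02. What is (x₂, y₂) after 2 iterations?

∇F = (20x³ - 20xy + 2x - 2, -10x² + 10y)
Step 1: at (3, -3), ∇F = (724, -120) → (3, -3) − 0.02·(724, -120) = (-11.48, -0.6)
Step 2: at (-11.48, -0.6), ∇F = (-30421.79584, -1323.904) → (-11.48, -0.6) − 0.02·(-30421.79584, -1323.904) = (596.9559168, 25.87808)

(596.9559168, 25.87808)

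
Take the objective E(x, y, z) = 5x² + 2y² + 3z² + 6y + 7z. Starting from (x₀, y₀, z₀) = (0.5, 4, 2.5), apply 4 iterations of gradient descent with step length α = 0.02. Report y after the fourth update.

∇E = (10x, 4y + 6, 6z + 7)
Step 1: at (0.5, 4, 2.5), ∇E = (5, 22, 22) → (0.5, 4, 2.5) − 0.02·(5, 22, 22) = (0.4, 3.56, 2.06)
Step 2: at (0.4, 3.56, 2.06), ∇E = (4, 20.24, 19.36) → (0.4, 3.56, 2.06) − 0.02·(4, 20.24, 19.36) = (0.32, 3.1552, 1.6728)
Step 3: at (0.32, 3.1552, 1.6728), ∇E = (3.2, 18.6208, 17.0368) → (0.32, 3.1552, 1.6728) − 0.02·(3.2, 18.6208, 17.0368) = (0.256, 2.782784, 1.332064)
Step 4: at (0.256, 2.782784, 1.332064), ∇E = (2.56, 17.131136, 14.992384) → (0.256, 2.782784, 1.332064) − 0.02·(2.56, 17.131136, 14.992384) = (0.2048, 2.44016128, 1.03221632)
y = 2.44016128

2.44016128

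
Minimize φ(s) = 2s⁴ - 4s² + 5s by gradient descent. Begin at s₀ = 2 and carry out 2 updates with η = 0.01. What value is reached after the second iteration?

1.28347816

φ′(s) = 8s³ - 8s + 5
s₁ = 2 − 0.01·53 = 1.47
s₂ = 1.47 − 0.01·18.652184 = 1.28347816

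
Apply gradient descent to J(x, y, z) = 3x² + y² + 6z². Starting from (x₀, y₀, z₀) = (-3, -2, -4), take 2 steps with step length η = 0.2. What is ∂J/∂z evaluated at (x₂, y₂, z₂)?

-94.08

∇J = (6x, 2y, 12z)
(x₁, y₁, z₁) = (-3, -2, -4) − 0.2·(-18, -4, -48) = (0.6, -1.2, 5.6)
(x₂, y₂, z₂) = (0.6, -1.2, 5.6) − 0.2·(3.6, -2.4, 67.2) = (-0.12, -0.72, -7.84)
∂J/∂z at (-0.12, -0.72, -7.84) = -94.08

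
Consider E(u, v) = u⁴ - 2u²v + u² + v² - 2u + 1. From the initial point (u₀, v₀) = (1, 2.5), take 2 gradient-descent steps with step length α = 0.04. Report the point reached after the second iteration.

∇E = (4u³ - 4uv + 2u - 2, -2u² + 2v)
(u₁, v₁) = (1, 2.5) − 0.04·(-6, 3) = (1.24, 2.38)
(u₂, v₂) = (1.24, 2.38) − 0.04·(-3.698304, 1.6848) = (1.38793216, 2.312608)

(1.38793216, 2.312608)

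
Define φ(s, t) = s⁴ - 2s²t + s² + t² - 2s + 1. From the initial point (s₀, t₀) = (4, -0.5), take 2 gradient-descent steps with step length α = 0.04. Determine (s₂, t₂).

∇φ = (4s³ - 4st + 2s - 2, -2s² + 2t)
(s₁, t₁) = (4, -0.5) − 0.04·(270, -33) = (-6.8, 0.82)
(s₂, t₂) = (-6.8, 0.82) − 0.04·(-1251.024, -90.84) = (43.24096, 4.4536)

(43.24096, 4.4536)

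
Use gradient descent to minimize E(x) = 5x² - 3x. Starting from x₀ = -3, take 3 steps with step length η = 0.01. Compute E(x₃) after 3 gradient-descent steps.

28.48696245

E′(x) = 10x - 3
Step 1: E′(-3) = -33; x₁ = -3 − 0.01·(-33) = -2.67
Step 2: E′(-2.67) = -29.7; x₂ = -2.67 − 0.01·(-29.7) = -2.373
Step 3: E′(-2.373) = -26.73; x₃ = -2.373 − 0.01·(-26.73) = -2.1057
E(-2.1057) = 28.48696245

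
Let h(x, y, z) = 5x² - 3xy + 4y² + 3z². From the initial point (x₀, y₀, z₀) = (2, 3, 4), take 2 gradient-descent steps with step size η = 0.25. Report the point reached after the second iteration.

(0, 0.9375, 1)

∇h = (10x - 3y, -3x + 8y, 6z)
Step 1: at (2, 3, 4), ∇h = (11, 18, 24) → (2, 3, 4) − 0.25·(11, 18, 24) = (-0.75, -1.5, -2)
Step 2: at (-0.75, -1.5, -2), ∇h = (-3, -9.75, -12) → (-0.75, -1.5, -2) − 0.25·(-3, -9.75, -12) = (0, 0.9375, 1)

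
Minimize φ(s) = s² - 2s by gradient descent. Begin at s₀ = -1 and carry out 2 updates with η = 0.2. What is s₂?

0.28

φ′(s) = 2s - 2
Step 1: φ′(-1) = -4; s₁ = -1 − 0.2·(-4) = -0.2
Step 2: φ′(-0.2) = -2.4; s₂ = -0.2 − 0.2·(-2.4) = 0.28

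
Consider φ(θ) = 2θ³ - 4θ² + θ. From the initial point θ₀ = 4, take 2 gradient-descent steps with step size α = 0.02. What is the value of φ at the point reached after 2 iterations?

4.611602285696

φ′(θ) = 6θ² - 8θ + 1
Step 1: φ′(4) = 65; θ₁ = 4 − 0.02·65 = 2.7
Step 2: φ′(2.7) = 23.14; θ₂ = 2.7 − 0.02·23.14 = 2.2372
φ(2.2372) = 4.611602285696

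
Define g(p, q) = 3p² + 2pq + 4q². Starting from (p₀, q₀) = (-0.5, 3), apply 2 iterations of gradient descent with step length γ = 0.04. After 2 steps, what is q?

∇g = (6p + 2q, 2p + 8q)
(p₁, q₁) = (-0.5, 3) − 0.04·(3, 23) = (-0.62, 2.08)
(p₂, q₂) = (-0.62, 2.08) − 0.04·(0.44, 15.4) = (-0.6376, 1.464)
q = 1.464

1.464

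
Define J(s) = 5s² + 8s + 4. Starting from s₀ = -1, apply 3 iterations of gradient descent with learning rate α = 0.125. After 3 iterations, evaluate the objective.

J′(s) = 10s + 8
Step 1: J′(-1) = -2; s₁ = -1 − 0.125·(-2) = -0.75
Step 2: J′(-0.75) = 0.5; s₂ = -0.75 − 0.125·0.5 = -0.8125
Step 3: J′(-0.8125) = -0.125; s₃ = -0.8125 − 0.125·(-0.125) = -0.796875
J(-0.796875) = 0.800048828125

0.800048828125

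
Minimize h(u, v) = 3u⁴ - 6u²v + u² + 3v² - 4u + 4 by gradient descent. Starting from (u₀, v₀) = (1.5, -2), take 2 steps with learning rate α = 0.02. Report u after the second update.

0.07397624

∇h = (12u³ - 12uv + 2u - 4, -6u² + 6v)
(u₁, v₁) = (1.5, -2) − 0.02·(75.5, -25.5) = (-0.01, -1.49)
(u₂, v₂) = (-0.01, -1.49) − 0.02·(-4.198812, -8.9406) = (0.07397624, -1.311188)
u = 0.07397624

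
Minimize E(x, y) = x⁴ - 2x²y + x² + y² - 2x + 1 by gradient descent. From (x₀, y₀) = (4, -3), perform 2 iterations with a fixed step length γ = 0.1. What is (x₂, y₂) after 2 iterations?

∇E = (4x³ - 4xy + 2x - 2, -2x² + 2y)
Step 1: at (4, -3), ∇E = (310, -38) → (4, -3) − 0.1·(310, -38) = (-27, 0.8)
Step 2: at (-27, 0.8), ∇E = (-78701.6, -1456.4) → (-27, 0.8) − 0.1·(-78701.6, -1456.4) = (7843.16, 146.44)

(7843.16, 146.44)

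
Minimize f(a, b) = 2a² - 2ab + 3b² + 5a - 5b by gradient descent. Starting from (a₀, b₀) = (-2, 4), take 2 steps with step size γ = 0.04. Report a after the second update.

-1.264

∇f = (4a - 2b + 5, -2a + 6b - 5)
(a₁, b₁) = (-2, 4) − 0.04·(-11, 23) = (-1.56, 3.08)
(a₂, b₂) = (-1.56, 3.08) − 0.04·(-7.4, 16.6) = (-1.264, 2.416)
a = -1.264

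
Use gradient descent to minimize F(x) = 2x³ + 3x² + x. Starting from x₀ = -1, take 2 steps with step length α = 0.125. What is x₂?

-1.35546875

F′(x) = 6x² + 6x + 1
x₁ = -1 − 0.125·1 = -1.125
x₂ = -1.125 − 0.125·1.84375 = -1.35546875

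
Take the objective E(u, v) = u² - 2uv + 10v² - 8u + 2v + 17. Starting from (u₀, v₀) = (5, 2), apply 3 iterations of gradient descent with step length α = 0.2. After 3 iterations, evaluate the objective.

∇E = (2u - 2v - 8, -2u + 20v + 2)
(u₁, v₁) = (5, 2) − 0.2·(-2, 32) = (5.4, -4.4)
(u₂, v₂) = (5.4, -4.4) − 0.2·(11.6, -96.8) = (3.08, 14.96)
(u₃, v₃) = (3.08, 14.96) − 0.2·(-31.76, 295.04) = (9.432, -44.048)
E(9.432, -44.048) = 20175.595136

20175.595136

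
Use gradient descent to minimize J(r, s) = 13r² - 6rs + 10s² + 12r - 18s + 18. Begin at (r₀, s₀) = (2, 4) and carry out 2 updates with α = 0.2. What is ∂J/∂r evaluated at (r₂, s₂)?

331.2

∇J = (26r - 6s + 12, -6r + 20s - 18)
Step 1: at (2, 4), ∇J = (40, 50) → (2, 4) − 0.2·(40, 50) = (-6, -6)
Step 2: at (-6, -6), ∇J = (-108, -102) → (-6, -6) − 0.2·(-108, -102) = (15.6, 14.4)
∂J/∂r at (15.6, 14.4) = 331.2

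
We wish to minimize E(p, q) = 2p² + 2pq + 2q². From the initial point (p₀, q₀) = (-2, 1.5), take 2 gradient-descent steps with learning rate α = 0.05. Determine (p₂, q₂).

∇E = (4p + 2q, 2p + 4q)
(p₁, q₁) = (-2, 1.5) − 0.05·(-5, 2) = (-1.75, 1.4)
(p₂, q₂) = (-1.75, 1.4) − 0.05·(-4.2, 2.1) = (-1.54, 1.295)

(-1.54, 1.295)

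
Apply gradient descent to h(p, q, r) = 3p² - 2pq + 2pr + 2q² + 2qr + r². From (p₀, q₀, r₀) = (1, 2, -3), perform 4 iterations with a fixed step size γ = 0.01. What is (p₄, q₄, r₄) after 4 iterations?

∇h = (6p - 2q + 2r, -2p + 4q + 2r, 2p + 2q + 2r)
Step 1: at (1, 2, -3), ∇h = (-4, 0, 0) → (1, 2, -3) − 0.01·(-4, 0, 0) = (1.04, 2, -3)
Step 2: at (1.04, 2, -3), ∇h = (-3.76, -0.08, 0.08) → (1.04, 2, -3) − 0.01·(-3.76, -0.08, 0.08) = (1.0776, 2.0008, -3.0008)
Step 3: at (1.0776, 2.0008, -3.0008), ∇h = (-3.5376, -0.1536, 0.1552) → (1.0776, 2.0008, -3.0008) − 0.01·(-3.5376, -0.1536, 0.1552) = (1.112976, 2.002336, -3.002352)
Step 4: at (1.112976, 2.002336, -3.002352), ∇h = (-3.33152, -0.221312, 0.22592) → (1.112976, 2.002336, -3.002352) − 0.01·(-3.33152, -0.221312, 0.22592) = (1.1462912, 2.00454912, -3.0046112)

(1.1462912, 2.00454912, -3.0046112)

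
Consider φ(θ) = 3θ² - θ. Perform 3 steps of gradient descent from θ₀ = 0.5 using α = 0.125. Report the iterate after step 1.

φ′(θ) = 6θ - 1
Step 1: φ′(0.5) = 2; θ₁ = 0.5 − 0.125·2 = 0.25

0.25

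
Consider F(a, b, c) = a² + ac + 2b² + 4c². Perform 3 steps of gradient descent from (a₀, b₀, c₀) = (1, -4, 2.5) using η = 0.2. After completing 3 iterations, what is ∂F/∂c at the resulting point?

∇F = (2a + c, 4b, a + 8c)
Step 1: at (1, -4, 2.5), ∇F = (4.5, -16, 21) → (1, -4, 2.5) − 0.2·(4.5, -16, 21) = (0.1, -0.8, -1.7)
Step 2: at (0.1, -0.8, -1.7), ∇F = (-1.5, -3.2, -13.5) → (0.1, -0.8, -1.7) − 0.2·(-1.5, -3.2, -13.5) = (0.4, -0.16, 1)
Step 3: at (0.4, -0.16, 1), ∇F = (1.8, -0.64, 8.4) → (0.4, -0.16, 1) − 0.2·(1.8, -0.64, 8.4) = (0.04, -0.032, -0.68)
∂F/∂c at (0.04, -0.032, -0.68) = -5.4

-5.4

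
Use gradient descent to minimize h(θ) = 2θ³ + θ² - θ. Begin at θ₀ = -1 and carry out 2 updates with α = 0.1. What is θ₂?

-1.954

h′(θ) = 6θ² + 2θ - 1
θ₁ = -1 − 0.1·3 = -1.3
θ₂ = -1.3 − 0.1·6.54 = -1.954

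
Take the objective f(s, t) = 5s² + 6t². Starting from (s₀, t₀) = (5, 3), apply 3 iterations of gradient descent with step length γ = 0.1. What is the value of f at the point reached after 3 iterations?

∇f = (10s, 12t)
(s₁, t₁) = (5, 3) − 0.1·(50, 36) = (0, -0.6)
(s₂, t₂) = (0, -0.6) − 0.1·(0, -7.2) = (0, 0.12)
(s₃, t₃) = (0, 0.12) − 0.1·(0, 1.44) = (0, -0.024)
f(0, -0.024) = 0.003456

0.003456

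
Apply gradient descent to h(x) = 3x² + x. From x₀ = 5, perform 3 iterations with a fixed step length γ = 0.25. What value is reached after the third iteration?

-0.8125

h′(x) = 6x + 1
Step 1: h′(5) = 31; x₁ = 5 − 0.25·31 = -2.75
Step 2: h′(-2.75) = -15.5; x₂ = -2.75 − 0.25·(-15.5) = 1.125
Step 3: h′(1.125) = 7.75; x₃ = 1.125 − 0.25·7.75 = -0.8125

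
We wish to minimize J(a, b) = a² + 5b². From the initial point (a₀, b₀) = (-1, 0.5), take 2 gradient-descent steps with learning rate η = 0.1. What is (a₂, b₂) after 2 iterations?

(-0.64, 0)

∇J = (2a, 10b)
(a₁, b₁) = (-1, 0.5) − 0.1·(-2, 5) = (-0.8, 0)
(a₂, b₂) = (-0.8, 0) − 0.1·(-1.6, 0) = (-0.64, 0)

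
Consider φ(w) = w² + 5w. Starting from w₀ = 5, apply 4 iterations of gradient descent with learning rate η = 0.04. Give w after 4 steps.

2.8729472

φ′(w) = 2w + 5
Step 1: φ′(5) = 15; w₁ = 5 − 0.04·15 = 4.4
Step 2: φ′(4.4) = 13.8; w₂ = 4.4 − 0.04·13.8 = 3.848
Step 3: φ′(3.848) = 12.696; w₃ = 3.848 − 0.04·12.696 = 3.34016
Step 4: φ′(3.34016) = 11.68032; w₄ = 3.34016 − 0.04·11.68032 = 2.8729472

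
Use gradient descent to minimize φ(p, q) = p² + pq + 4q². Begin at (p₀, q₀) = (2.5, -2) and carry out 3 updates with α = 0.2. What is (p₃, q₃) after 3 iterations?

∇φ = (2p + q, p + 8q)
Step 1: at (2.5, -2), ∇φ = (3, -13.5) → (2.5, -2) − 0.2·(3, -13.5) = (1.9, 0.7)
Step 2: at (1.9, 0.7), ∇φ = (4.5, 7.5) → (1.9, 0.7) − 0.2·(4.5, 7.5) = (1, -0.8)
Step 3: at (1, -0.8), ∇φ = (1.2, -5.4) → (1, -0.8) − 0.2·(1.2, -5.4) = (0.76, 0.28)

(0.76, 0.28)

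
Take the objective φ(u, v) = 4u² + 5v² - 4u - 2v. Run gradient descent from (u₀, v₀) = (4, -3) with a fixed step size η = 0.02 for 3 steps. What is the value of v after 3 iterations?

-1.4384

∇φ = (8u - 4, 10v - 2)
(u₁, v₁) = (4, -3) − 0.02·(28, -32) = (3.44, -2.36)
(u₂, v₂) = (3.44, -2.36) − 0.02·(23.52, -25.6) = (2.9696, -1.848)
(u₃, v₃) = (2.9696, -1.848) − 0.02·(19.7568, -20.48) = (2.574464, -1.4384)
v = -1.4384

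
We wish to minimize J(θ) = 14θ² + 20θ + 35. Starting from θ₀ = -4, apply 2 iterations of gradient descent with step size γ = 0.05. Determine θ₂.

-1.24

J′(θ) = 28θ + 20
θ₁ = -4 − 0.05·(-92) = 0.6
θ₂ = 0.6 − 0.05·36.8 = -1.24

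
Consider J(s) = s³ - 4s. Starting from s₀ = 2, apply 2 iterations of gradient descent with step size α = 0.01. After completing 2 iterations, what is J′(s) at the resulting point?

J′(s) = 3s² - 4
s₁ = 2 − 0.01·8 = 1.92
s₂ = 1.92 − 0.01·7.0592 = 1.849408
J′(s) at (1.849408) = 6.260929851392

6.260929851392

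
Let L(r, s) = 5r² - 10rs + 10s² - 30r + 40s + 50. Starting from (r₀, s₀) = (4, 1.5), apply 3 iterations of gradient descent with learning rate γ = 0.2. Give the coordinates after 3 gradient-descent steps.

∇L = (10r - 10s - 30, -10r + 20s + 40)
Step 1: at (4, 1.5), ∇L = (-5, 30) → (4, 1.5) − 0.2·(-5, 30) = (5, -4.5)
Step 2: at (5, -4.5), ∇L = (65, -100) → (5, -4.5) − 0.2·(65, -100) = (-8, 15.5)
Step 3: at (-8, 15.5), ∇L = (-265, 430) → (-8, 15.5) − 0.2·(-265, 430) = (45, -70.5)

(45, -70.5)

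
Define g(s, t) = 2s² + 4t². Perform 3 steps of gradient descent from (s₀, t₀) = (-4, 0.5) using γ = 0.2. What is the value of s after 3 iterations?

∇g = (4s, 8t)
Step 1: at (-4, 0.5), ∇g = (-16, 4) → (-4, 0.5) − 0.2·(-16, 4) = (-0.8, -0.3)
Step 2: at (-0.8, -0.3), ∇g = (-3.2, -2.4) → (-0.8, -0.3) − 0.2·(-3.2, -2.4) = (-0.16, 0.18)
Step 3: at (-0.16, 0.18), ∇g = (-0.64, 1.44) → (-0.16, 0.18) − 0.2·(-0.64, 1.44) = (-0.032, -0.108)
s = -0.032

-0.032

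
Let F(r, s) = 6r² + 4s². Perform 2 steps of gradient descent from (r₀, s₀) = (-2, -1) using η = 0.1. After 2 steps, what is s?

∇F = (12r, 8s)
(r₁, s₁) = (-2, -1) − 0.1·(-24, -8) = (0.4, -0.2)
(r₂, s₂) = (0.4, -0.2) − 0.1·(4.8, -1.6) = (-0.08, -0.04)
s = -0.04

-0.04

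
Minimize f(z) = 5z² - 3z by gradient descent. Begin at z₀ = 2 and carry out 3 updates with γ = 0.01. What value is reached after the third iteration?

f′(z) = 10z - 3
Step 1: f′(2) = 17; z₁ = 2 − 0.01·17 = 1.83
Step 2: f′(1.83) = 15.3; z₂ = 1.83 − 0.01·15.3 = 1.677
Step 3: f′(1.677) = 13.77; z₃ = 1.677 − 0.01·13.77 = 1.5393

1.5393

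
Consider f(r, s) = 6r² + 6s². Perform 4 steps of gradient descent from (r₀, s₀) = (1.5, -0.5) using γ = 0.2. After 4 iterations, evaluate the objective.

∇f = (12r, 12s)
(r₁, s₁) = (1.5, -0.5) − 0.2·(18, -6) = (-2.1, 0.7)
(r₂, s₂) = (-2.1, 0.7) − 0.2·(-25.2, 8.4) = (2.94, -0.98)
(r₃, s₃) = (2.94, -0.98) − 0.2·(35.28, -11.76) = (-4.116, 1.372)
(r₄, s₄) = (-4.116, 1.372) − 0.2·(-49.392, 16.464) = (5.7624, -1.9208)
f(5.7624, -1.9208) = 221.3683584

221.3683584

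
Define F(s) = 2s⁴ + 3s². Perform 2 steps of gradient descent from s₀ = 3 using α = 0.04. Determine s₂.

F′(s) = 8s³ + 6s
s₁ = 3 − 0.04·234 = -6.36
s₂ = -6.36 − 0.04·(-2096.235648) = 77.48942592

77.48942592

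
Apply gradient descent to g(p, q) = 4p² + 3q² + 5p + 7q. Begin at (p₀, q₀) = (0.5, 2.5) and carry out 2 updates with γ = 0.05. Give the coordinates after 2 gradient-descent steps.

(-0.22, 0.63)

∇g = (8p + 5, 6q + 7)
Step 1: at (0.5, 2.5), ∇g = (9, 22) → (0.5, 2.5) − 0.05·(9, 22) = (0.05, 1.4)
Step 2: at (0.05, 1.4), ∇g = (5.4, 15.4) → (0.05, 1.4) − 0.05·(5.4, 15.4) = (-0.22, 0.63)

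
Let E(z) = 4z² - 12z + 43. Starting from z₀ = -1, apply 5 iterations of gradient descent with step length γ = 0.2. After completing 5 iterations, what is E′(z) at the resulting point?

E′(z) = 8z - 12
Step 1: E′(-1) = -20; z₁ = -1 − 0.2·(-20) = 3
Step 2: E′(3) = 12; z₂ = 3 − 0.2·12 = 0.6
Step 3: E′(0.6) = -7.2; z₃ = 0.6 − 0.2·(-7.2) = 2.04
Step 4: E′(2.04) = 4.32; z₄ = 2.04 − 0.2·4.32 = 1.176
Step 5: E′(1.176) = -2.592; z₅ = 1.176 − 0.2·(-2.592) = 1.6944
E′(z) at (1.6944) = 1.5552

1.5552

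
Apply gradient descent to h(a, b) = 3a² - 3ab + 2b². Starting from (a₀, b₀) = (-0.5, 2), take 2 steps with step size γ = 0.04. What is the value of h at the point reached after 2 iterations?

3.281088

∇h = (6a - 3b, -3a + 4b)
(a₁, b₁) = (-0.5, 2) − 0.04·(-9, 9.5) = (-0.14, 1.62)
(a₂, b₂) = (-0.14, 1.62) − 0.04·(-5.7, 6.9) = (0.088, 1.344)
h(0.088, 1.344) = 3.281088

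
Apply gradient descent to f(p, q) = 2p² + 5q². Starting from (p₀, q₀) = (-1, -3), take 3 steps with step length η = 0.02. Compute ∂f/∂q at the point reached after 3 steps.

∇f = (4p, 10q)
(p₁, q₁) = (-1, -3) − 0.02·(-4, -30) = (-0.92, -2.4)
(p₂, q₂) = (-0.92, -2.4) − 0.02·(-3.68, -24) = (-0.8464, -1.92)
(p₃, q₃) = (-0.8464, -1.92) − 0.02·(-3.3856, -19.2) = (-0.778688, -1.536)
∂f/∂q at (-0.778688, -1.536) = -15.36

-15.36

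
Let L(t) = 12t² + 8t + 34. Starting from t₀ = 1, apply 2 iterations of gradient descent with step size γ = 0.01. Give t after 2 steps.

L′(t) = 24t + 8
t₁ = 1 − 0.01·32 = 0.68
t₂ = 0.68 − 0.01·24.32 = 0.4368

0.4368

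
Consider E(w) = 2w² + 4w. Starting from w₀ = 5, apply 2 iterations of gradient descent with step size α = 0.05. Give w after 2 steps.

2.84

E′(w) = 4w + 4
w₁ = 5 − 0.05·24 = 3.8
w₂ = 3.8 − 0.05·19.2 = 2.84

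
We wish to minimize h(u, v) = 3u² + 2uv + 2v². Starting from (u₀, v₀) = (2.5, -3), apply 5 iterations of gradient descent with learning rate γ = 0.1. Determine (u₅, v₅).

(0.404, -0.652)

∇h = (6u + 2v, 2u + 4v)
Step 1: at (2.5, -3), ∇h = (9, -7) → (2.5, -3) − 0.1·(9, -7) = (1.6, -2.3)
Step 2: at (1.6, -2.3), ∇h = (5, -6) → (1.6, -2.3) − 0.1·(5, -6) = (1.1, -1.7)
Step 3: at (1.1, -1.7), ∇h = (3.2, -4.6) → (1.1, -1.7) − 0.1·(3.2, -4.6) = (0.78, -1.24)
Step 4: at (0.78, -1.24), ∇h = (2.2, -3.4) → (0.78, -1.24) − 0.1·(2.2, -3.4) = (0.56, -0.9)
Step 5: at (0.56, -0.9), ∇h = (1.56, -2.48) → (0.56, -0.9) − 0.1·(1.56, -2.48) = (0.404, -0.652)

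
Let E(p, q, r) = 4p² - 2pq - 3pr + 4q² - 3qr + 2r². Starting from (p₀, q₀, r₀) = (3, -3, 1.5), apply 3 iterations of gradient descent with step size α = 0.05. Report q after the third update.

∇E = (8p - 2q - 3r, -2p + 8q - 3r, -3p - 3q + 4r)
(p₁, q₁, r₁) = (3, -3, 1.5) − 0.05·(25.5, -34.5, 6) = (1.725, -1.275, 1.2)
(p₂, q₂, r₂) = (1.725, -1.275, 1.2) − 0.05·(12.75, -17.25, 3.45) = (1.0875, -0.4125, 1.0275)
(p₃, q₃, r₃) = (1.0875, -0.4125, 1.0275) − 0.05·(6.4425, -8.5575, 2.085) = (0.765375, 0.015375, 0.92325)
q = 0.015375

0.015375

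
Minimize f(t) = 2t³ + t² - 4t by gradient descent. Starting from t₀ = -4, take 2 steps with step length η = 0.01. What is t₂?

f′(t) = 6t² + 2t - 4
t₁ = -4 − 0.01·84 = -4.84
t₂ = -4.84 − 0.01·126.8736 = -6.108736

-6.108736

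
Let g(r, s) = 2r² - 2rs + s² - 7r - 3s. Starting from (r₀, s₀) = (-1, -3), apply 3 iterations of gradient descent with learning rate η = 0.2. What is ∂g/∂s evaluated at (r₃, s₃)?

-4.44

∇g = (4r - 2s - 7, -2r + 2s - 3)
Step 1: at (-1, -3), ∇g = (-5, -7) → (-1, -3) − 0.2·(-5, -7) = (0, -1.6)
Step 2: at (0, -1.6), ∇g = (-3.8, -6.2) → (0, -1.6) − 0.2·(-3.8, -6.2) = (0.76, -0.36)
Step 3: at (0.76, -0.36), ∇g = (-3.24, -5.24) → (0.76, -0.36) − 0.2·(-3.24, -5.24) = (1.408, 0.688)
∂g/∂s at (1.408, 0.688) = -4.44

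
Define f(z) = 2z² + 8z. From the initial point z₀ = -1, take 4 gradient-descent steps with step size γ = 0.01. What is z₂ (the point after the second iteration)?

-1.0784

f′(z) = 4z + 8
z₁ = -1 − 0.01·4 = -1.04
z₂ = -1.04 − 0.01·3.84 = -1.0784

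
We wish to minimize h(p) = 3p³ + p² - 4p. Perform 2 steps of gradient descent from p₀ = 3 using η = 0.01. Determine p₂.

1.742799

h′(p) = 9p² + 2p - 4
Step 1: h′(3) = 83; p₁ = 3 − 0.01·83 = 2.17
Step 2: h′(2.17) = 42.7201; p₂ = 2.17 − 0.01·42.7201 = 1.742799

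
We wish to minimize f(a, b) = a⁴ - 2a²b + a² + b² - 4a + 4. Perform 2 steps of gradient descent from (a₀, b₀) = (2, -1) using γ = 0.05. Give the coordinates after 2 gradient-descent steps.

∇f = (4a³ - 4ab + 2a - 4, -2a² + 2b)
Step 1: at (2, -1), ∇f = (40, -10) → (2, -1) − 0.05·(40, -10) = (0, -0.5)
Step 2: at (0, -0.5), ∇f = (-4, -1) → (0, -0.5) − 0.05·(-4, -1) = (0.2, -0.45)

(0.2, -0.45)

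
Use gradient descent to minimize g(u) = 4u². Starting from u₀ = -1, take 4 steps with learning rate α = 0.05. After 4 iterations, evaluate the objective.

0.06718464

g′(u) = 8u
Step 1: g′(-1) = -8; u₁ = -1 − 0.05·(-8) = -0.6
Step 2: g′(-0.6) = -4.8; u₂ = -0.6 − 0.05·(-4.8) = -0.36
Step 3: g′(-0.36) = -2.88; u₃ = -0.36 − 0.05·(-2.88) = -0.216
Step 4: g′(-0.216) = -1.728; u₄ = -0.216 − 0.05·(-1.728) = -0.1296
g(-0.1296) = 0.06718464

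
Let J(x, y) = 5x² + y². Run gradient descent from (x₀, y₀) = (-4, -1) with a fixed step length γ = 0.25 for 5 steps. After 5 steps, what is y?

-0.03125

∇J = (10x, 2y)
(x₁, y₁) = (-4, -1) − 0.25·(-40, -2) = (6, -0.5)
(x₂, y₂) = (6, -0.5) − 0.25·(60, -1) = (-9, -0.25)
(x₃, y₃) = (-9, -0.25) − 0.25·(-90, -0.5) = (13.5, -0.125)
(x₄, y₄) = (13.5, -0.125) − 0.25·(135, -0.25) = (-20.25, -0.0625)
(x₅, y₅) = (-20.25, -0.0625) − 0.25·(-202.5, -0.125) = (30.375, -0.03125)
y = -0.03125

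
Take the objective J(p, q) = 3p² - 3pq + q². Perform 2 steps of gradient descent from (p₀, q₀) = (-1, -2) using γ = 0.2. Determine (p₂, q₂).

∇J = (6p - 3q, -3p + 2q)
(p₁, q₁) = (-1, -2) − 0.2·(0, -1) = (-1, -1.8)
(p₂, q₂) = (-1, -1.8) − 0.2·(-0.6, -0.6) = (-0.88, -1.68)

(-0.88, -1.68)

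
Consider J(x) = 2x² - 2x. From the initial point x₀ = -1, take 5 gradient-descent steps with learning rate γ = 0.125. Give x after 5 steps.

0.453125

J′(x) = 4x - 2
Step 1: J′(-1) = -6; x₁ = -1 − 0.125·(-6) = -0.25
Step 2: J′(-0.25) = -3; x₂ = -0.25 − 0.125·(-3) = 0.125
Step 3: J′(0.125) = -1.5; x₃ = 0.125 − 0.125·(-1.5) = 0.3125
Step 4: J′(0.3125) = -0.75; x₄ = 0.3125 − 0.125·(-0.75) = 0.40625
Step 5: J′(0.40625) = -0.375; x₅ = 0.40625 − 0.125·(-0.375) = 0.453125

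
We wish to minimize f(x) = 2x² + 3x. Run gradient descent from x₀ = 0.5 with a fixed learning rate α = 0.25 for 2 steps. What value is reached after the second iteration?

-0.75

f′(x) = 4x + 3
x₁ = 0.5 − 0.25·5 = -0.75
x₂ = -0.75 − 0.25·0 = -0.75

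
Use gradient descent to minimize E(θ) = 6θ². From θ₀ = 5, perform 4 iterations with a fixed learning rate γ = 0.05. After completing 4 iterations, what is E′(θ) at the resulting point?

1.536

E′(θ) = 12θ
Step 1: E′(5) = 60; θ₁ = 5 − 0.05·60 = 2
Step 2: E′(2) = 24; θ₂ = 2 − 0.05·24 = 0.8
Step 3: E′(0.8) = 9.6; θ₃ = 0.8 − 0.05·9.6 = 0.32
Step 4: E′(0.32) = 3.84; θ₄ = 0.32 − 0.05·3.84 = 0.128
E′(θ) at (0.128) = 1.536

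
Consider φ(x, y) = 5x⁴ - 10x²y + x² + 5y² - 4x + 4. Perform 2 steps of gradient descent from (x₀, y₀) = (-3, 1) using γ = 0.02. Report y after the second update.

∇φ = (20x³ - 20xy + 2x - 4, -10x² + 10y)
(x₁, y₁) = (-3, 1) − 0.02·(-490, -80) = (6.8, 2.6)
(x₂, y₂) = (6.8, 2.6) − 0.02·(5944.64, -436.4) = (-112.0928, 11.328)
y = 11.328

11.328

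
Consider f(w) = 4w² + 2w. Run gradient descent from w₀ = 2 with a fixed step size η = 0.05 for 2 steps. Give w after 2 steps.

f′(w) = 8w + 2
Step 1: f′(2) = 18; w₁ = 2 − 0.05·18 = 1.1
Step 2: f′(1.1) = 10.8; w₂ = 1.1 − 0.05·10.8 = 0.56

0.56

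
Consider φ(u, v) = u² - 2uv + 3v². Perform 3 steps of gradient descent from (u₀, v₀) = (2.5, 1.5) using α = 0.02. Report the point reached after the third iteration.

∇φ = (2u - 2v, -2u + 6v)
Step 1: at (2.5, 1.5), ∇φ = (2, 4) → (2.5, 1.5) − 0.02·(2, 4) = (2.46, 1.42)
Step 2: at (2.46, 1.42), ∇φ = (2.08, 3.6) → (2.46, 1.42) − 0.02·(2.08, 3.6) = (2.4184, 1.348)
Step 3: at (2.4184, 1.348), ∇φ = (2.1408, 3.2512) → (2.4184, 1.348) − 0.02·(2.1408, 3.2512) = (2.375584, 1.282976)

(2.375584, 1.282976)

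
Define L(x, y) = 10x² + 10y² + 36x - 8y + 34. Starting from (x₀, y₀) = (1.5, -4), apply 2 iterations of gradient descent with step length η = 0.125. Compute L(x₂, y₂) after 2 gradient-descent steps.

∇L = (20x + 36, 20y - 8)
(x₁, y₁) = (1.5, -4) − 0.125·(66, -88) = (-6.75, 7)
(x₂, y₂) = (-6.75, 7) − 0.125·(-99, 132) = (5.625, -9.5)
L(5.625, -9.5) = 1531.40625

1531.40625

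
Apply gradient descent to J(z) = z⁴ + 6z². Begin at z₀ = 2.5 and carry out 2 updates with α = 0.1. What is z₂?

J′(z) = 4z³ + 12z
Step 1: J′(2.5) = 92.5; z₁ = 2.5 − 0.1·92.5 = -6.75
Step 2: J′(-6.75) = -1311.1875; z₂ = -6.75 − 0.1·(-1311.1875) = 124.36875

124.36875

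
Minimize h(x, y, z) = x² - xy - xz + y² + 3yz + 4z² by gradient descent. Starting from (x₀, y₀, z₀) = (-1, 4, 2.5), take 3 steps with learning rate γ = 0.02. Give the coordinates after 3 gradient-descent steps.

(-0.565036, 3.168092, 0.881888)

∇h = (2x - y - z, -x + 2y + 3z, -x + 3y + 8z)
(x₁, y₁, z₁) = (-1, 4, 2.5) − 0.02·(-8.5, 16.5, 33) = (-0.83, 3.67, 1.84)
(x₂, y₂, z₂) = (-0.83, 3.67, 1.84) − 0.02·(-7.17, 13.69, 26.56) = (-0.6866, 3.3962, 1.3088)
(x₃, y₃, z₃) = (-0.6866, 3.3962, 1.3088) − 0.02·(-6.0782, 11.4054, 21.3456) = (-0.565036, 3.168092, 0.881888)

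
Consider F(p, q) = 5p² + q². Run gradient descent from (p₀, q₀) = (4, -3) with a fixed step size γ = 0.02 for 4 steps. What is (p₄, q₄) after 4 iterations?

(1.6384, -2.54803968)

∇F = (10p, 2q)
(p₁, q₁) = (4, -3) − 0.02·(40, -6) = (3.2, -2.88)
(p₂, q₂) = (3.2, -2.88) − 0.02·(32, -5.76) = (2.56, -2.7648)
(p₃, q₃) = (2.56, -2.7648) − 0.02·(25.6, -5.5296) = (2.048, -2.654208)
(p₄, q₄) = (2.048, -2.654208) − 0.02·(20.48, -5.308416) = (1.6384, -2.54803968)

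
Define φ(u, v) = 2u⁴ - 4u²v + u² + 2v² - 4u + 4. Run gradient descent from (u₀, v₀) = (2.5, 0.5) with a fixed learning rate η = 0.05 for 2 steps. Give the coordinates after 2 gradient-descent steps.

(9.4268, 3.498)

∇φ = (8u³ - 8uv + 2u - 4, -4u² + 4v)
Step 1: at (2.5, 0.5), ∇φ = (116, -23) → (2.5, 0.5) − 0.05·(116, -23) = (-3.3, 1.65)
Step 2: at (-3.3, 1.65), ∇φ = (-254.536, -36.96) → (-3.3, 1.65) − 0.05·(-254.536, -36.96) = (9.4268, 3.498)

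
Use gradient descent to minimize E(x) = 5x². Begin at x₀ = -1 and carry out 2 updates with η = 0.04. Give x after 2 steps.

E′(x) = 10x
x₁ = -1 − 0.04·(-10) = -0.6
x₂ = -0.6 − 0.04·(-6) = -0.36

-0.36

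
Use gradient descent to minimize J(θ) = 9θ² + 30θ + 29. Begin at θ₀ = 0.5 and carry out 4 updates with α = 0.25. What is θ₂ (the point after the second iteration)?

24.875

J′(θ) = 18θ + 30
Step 1: J′(0.5) = 39; θ₁ = 0.5 − 0.25·39 = -9.25
Step 2: J′(-9.25) = -136.5; θ₂ = -9.25 − 0.25·(-136.5) = 24.875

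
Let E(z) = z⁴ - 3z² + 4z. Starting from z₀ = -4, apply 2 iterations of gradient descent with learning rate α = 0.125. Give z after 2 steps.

E′(z) = 4z³ - 6z + 4
Step 1: E′(-4) = -228; z₁ = -4 − 0.125·(-228) = 24.5
Step 2: E′(24.5) = 58681.5; z₂ = 24.5 − 0.125·58681.5 = -7310.6875

-7310.6875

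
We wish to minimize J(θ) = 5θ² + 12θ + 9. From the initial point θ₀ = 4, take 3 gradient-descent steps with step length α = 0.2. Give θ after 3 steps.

J′(θ) = 10θ + 12
θ₁ = 4 − 0.2·52 = -6.4
θ₂ = -6.4 − 0.2·(-52) = 4
θ₃ = 4 − 0.2·52 = -6.4

-6.4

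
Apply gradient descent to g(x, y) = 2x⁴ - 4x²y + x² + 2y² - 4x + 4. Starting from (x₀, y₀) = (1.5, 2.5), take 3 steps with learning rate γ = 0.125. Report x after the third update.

∇g = (8x³ - 8xy + 2x - 4, -4x² + 4y)
(x₁, y₁) = (1.5, 2.5) − 0.125·(-4, 1) = (2, 2.375)
(x₂, y₂) = (2, 2.375) − 0.125·(26, -6.5) = (-1.25, 3.1875)
(x₃, y₃) = (-1.25, 3.1875) − 0.125·(9.75, 6.5) = (-2.46875, 2.375)
x = -2.46875

-2.46875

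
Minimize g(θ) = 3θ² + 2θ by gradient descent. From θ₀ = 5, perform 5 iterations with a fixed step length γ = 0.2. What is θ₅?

-0.33504

g′(θ) = 6θ + 2
Step 1: g′(5) = 32; θ₁ = 5 − 0.2·32 = -1.4
Step 2: g′(-1.4) = -6.4; θ₂ = -1.4 − 0.2·(-6.4) = -0.12
Step 3: g′(-0.12) = 1.28; θ₃ = -0.12 − 0.2·1.28 = -0.376
Step 4: g′(-0.376) = -0.256; θ₄ = -0.376 − 0.2·(-0.256) = -0.3248
Step 5: g′(-0.3248) = 0.0512; θ₅ = -0.3248 − 0.2·0.0512 = -0.33504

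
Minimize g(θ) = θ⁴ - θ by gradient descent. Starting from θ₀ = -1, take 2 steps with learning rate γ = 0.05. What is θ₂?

-0.615625

g′(θ) = 4θ³ - 1
θ₁ = -1 − 0.05·(-5) = -0.75
θ₂ = -0.75 − 0.05·(-2.6875) = -0.615625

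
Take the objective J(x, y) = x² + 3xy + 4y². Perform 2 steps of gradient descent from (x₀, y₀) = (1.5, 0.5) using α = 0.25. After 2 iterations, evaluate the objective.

14.869140625

∇J = (2x + 3y, 3x + 8y)
Step 1: at (1.5, 0.5), ∇J = (4.5, 8.5) → (1.5, 0.5) − 0.25·(4.5, 8.5) = (0.375, -1.625)
Step 2: at (0.375, -1.625), ∇J = (-4.125, -11.875) → (0.375, -1.625) − 0.25·(-4.125, -11.875) = (1.40625, 1.34375)
J(1.40625, 1.34375) = 14.869140625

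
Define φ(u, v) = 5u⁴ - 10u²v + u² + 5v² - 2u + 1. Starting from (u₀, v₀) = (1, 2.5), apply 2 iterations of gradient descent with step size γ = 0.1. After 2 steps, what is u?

∇φ = (20u³ - 20uv + 2u - 2, -10u² + 10v)
(u₁, v₁) = (1, 2.5) − 0.1·(-30, 15) = (4, 1)
(u₂, v₂) = (4, 1) − 0.1·(1206, -150) = (-116.6, 16)
u = -116.6

-116.6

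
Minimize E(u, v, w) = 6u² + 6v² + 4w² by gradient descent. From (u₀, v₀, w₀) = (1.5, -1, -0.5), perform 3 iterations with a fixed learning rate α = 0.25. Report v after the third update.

8

∇E = (12u, 12v, 8w)
(u₁, v₁, w₁) = (1.5, -1, -0.5) − 0.25·(18, -12, -4) = (-3, 2, 0.5)
(u₂, v₂, w₂) = (-3, 2, 0.5) − 0.25·(-36, 24, 4) = (6, -4, -0.5)
(u₃, v₃, w₃) = (6, -4, -0.5) − 0.25·(72, -48, -4) = (-12, 8, 0.5)
v = 8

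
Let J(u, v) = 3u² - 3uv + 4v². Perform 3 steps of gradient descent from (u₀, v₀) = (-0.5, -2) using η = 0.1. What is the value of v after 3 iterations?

-0.2155

∇J = (6u - 3v, -3u + 8v)
Step 1: at (-0.5, -2), ∇J = (3, -14.5) → (-0.5, -2) − 0.1·(3, -14.5) = (-0.8, -0.55)
Step 2: at (-0.8, -0.55), ∇J = (-3.15, -2) → (-0.8, -0.55) − 0.1·(-3.15, -2) = (-0.485, -0.35)
Step 3: at (-0.485, -0.35), ∇J = (-1.86, -1.345) → (-0.485, -0.35) − 0.1·(-1.86, -1.345) = (-0.299, -0.2155)
v = -0.2155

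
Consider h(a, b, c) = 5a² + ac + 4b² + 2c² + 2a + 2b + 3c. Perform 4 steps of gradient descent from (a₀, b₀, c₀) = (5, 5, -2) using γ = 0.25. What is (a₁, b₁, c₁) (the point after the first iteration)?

∇h = (10a + c + 2, 8b + 2, a + 4c + 3)
(a₁, b₁, c₁) = (5, 5, -2) − 0.25·(50, 42, 0) = (-7.5, -5.5, -2)

(-7.5, -5.5, -2)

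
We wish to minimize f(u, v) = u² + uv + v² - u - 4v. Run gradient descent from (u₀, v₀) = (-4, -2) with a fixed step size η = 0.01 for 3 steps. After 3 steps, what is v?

-1.650396

∇f = (2u + v - 1, u + 2v - 4)
(u₁, v₁) = (-4, -2) − 0.01·(-11, -12) = (-3.89, -1.88)
(u₂, v₂) = (-3.89, -1.88) − 0.01·(-10.66, -11.65) = (-3.7834, -1.7635)
(u₃, v₃) = (-3.7834, -1.7635) − 0.01·(-10.3303, -11.3104) = (-3.680097, -1.650396)
v = -1.650396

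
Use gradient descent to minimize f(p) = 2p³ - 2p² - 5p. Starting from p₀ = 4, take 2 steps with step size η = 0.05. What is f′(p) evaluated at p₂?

f′(p) = 6p² - 4p - 5
p₁ = 4 − 0.05·75 = 0.25
p₂ = 0.25 − 0.05·(-5.625) = 0.53125
f′(p) at (0.53125) = -5.431640625

-5.431640625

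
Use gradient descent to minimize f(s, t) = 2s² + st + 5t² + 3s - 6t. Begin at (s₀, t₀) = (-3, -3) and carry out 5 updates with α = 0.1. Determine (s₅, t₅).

∇f = (4s + t + 3, s + 10t - 6)
(s₁, t₁) = (-3, -3) − 0.1·(-12, -39) = (-1.8, 0.9)
(s₂, t₂) = (-1.8, 0.9) − 0.1·(-3.3, 1.2) = (-1.47, 0.78)
(s₃, t₃) = (-1.47, 0.78) − 0.1·(-2.1, 0.33) = (-1.26, 0.747)
(s₄, t₄) = (-1.26, 0.747) − 0.1·(-1.293, 0.21) = (-1.1307, 0.726)
(s₅, t₅) = (-1.1307, 0.726) − 0.1·(-0.7968, 0.1293) = (-1.05102, 0.71307)

(-1.05102, 0.71307)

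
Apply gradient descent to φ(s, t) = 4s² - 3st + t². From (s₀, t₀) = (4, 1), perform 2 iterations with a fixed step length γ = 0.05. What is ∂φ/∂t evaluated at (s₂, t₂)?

∇φ = (8s - 3t, -3s + 2t)
(s₁, t₁) = (4, 1) − 0.05·(29, -10) = (2.55, 1.5)
(s₂, t₂) = (2.55, 1.5) − 0.05·(15.9, -4.65) = (1.755, 1.7325)
∂φ/∂t at (1.755, 1.7325) = -1.8

-1.8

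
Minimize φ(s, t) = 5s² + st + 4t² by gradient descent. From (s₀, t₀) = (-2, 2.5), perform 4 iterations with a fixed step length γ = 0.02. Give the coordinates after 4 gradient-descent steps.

(-0.9327808, 1.33710344)

∇φ = (10s + t, s + 8t)
Step 1: at (-2, 2.5), ∇φ = (-17.5, 18) → (-2, 2.5) − 0.02·(-17.5, 18) = (-1.65, 2.14)
Step 2: at (-1.65, 2.14), ∇φ = (-14.36, 15.47) → (-1.65, 2.14) − 0.02·(-14.36, 15.47) = (-1.3628, 1.8306)
Step 3: at (-1.3628, 1.8306), ∇φ = (-11.7974, 13.282) → (-1.3628, 1.8306) − 0.02·(-11.7974, 13.282) = (-1.126852, 1.56496)
Step 4: at (-1.126852, 1.56496), ∇φ = (-9.70356, 11.392828) → (-1.126852, 1.56496) − 0.02·(-9.70356, 11.392828) = (-0.9327808, 1.33710344)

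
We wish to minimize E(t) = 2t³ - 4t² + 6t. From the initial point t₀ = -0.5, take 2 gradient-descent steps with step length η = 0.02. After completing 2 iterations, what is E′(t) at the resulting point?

20.620632637024

E′(t) = 6t² - 8t + 6
t₁ = -0.5 − 0.02·11.5 = -0.73
t₂ = -0.73 − 0.02·15.0374 = -1.030748
E′(t) at (-1.030748) = 20.620632637024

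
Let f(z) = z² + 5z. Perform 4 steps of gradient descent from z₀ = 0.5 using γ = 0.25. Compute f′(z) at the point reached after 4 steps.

0.375

f′(z) = 2z + 5
z₁ = 0.5 − 0.25·6 = -1
z₂ = -1 − 0.25·3 = -1.75
z₃ = -1.75 − 0.25·1.5 = -2.125
z₄ = -2.125 − 0.25·0.75 = -2.3125
f′(z) at (-2.3125) = 0.375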